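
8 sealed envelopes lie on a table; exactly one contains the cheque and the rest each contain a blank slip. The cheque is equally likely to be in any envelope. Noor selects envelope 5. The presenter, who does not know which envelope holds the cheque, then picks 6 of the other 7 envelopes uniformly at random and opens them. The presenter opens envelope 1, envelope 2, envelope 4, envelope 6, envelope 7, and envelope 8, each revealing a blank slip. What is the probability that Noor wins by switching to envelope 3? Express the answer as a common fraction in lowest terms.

Consider each possible location of the cheque in turn.
If it is in any of envelopes 1, 2, 4, 6, 7, and 8 (prior 1/8 each): that envelope was opened and seen not to hold the prize — ruled out; weight (1/8)·0 = 0 each.
If it is in either of envelopes 3 and 5 (prior 1/8 each): the presenter picks exactly this set with probability 1/7 regardless, and none is the prize; weight (1/8)·(1/7) = 1/56 each.
The weights sum to 1/28.
So P(the cheque in envelope 3 | the presenter opened envelope 1, envelope 2, envelope 4, envelope 6, envelope 7, and envelope 8) = (1/56) / (1/28) = 1/2.

1/2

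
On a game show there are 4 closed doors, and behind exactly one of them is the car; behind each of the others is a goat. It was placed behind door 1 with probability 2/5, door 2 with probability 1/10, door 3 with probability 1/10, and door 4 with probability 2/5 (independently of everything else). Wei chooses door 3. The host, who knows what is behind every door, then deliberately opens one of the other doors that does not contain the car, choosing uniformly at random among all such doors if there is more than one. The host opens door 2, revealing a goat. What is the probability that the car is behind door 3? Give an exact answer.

1/13

Apply Bayes' rule, conditioning on where the car actually is.
If it is behind either of doors 1 and 4 (prior 2/5 each): the host has 2 equally likely choices, so probability 1/2; weight (2/5)·(1/2) = 1/5 each.
If it is behind door 2 (prior 1/10): the host opened door 2, so this case is ruled out; weight (1/10)·0 = 0.
If it is behind door 3 (prior 1/10): the host has 3 equally likely choices, so probability 1/3; weight (1/10)·(1/3) = 1/30.
The weights sum to 13/30.
So P(the car behind door 3 | the host opened door 2) = (1/30) / (13/30) = 1/13.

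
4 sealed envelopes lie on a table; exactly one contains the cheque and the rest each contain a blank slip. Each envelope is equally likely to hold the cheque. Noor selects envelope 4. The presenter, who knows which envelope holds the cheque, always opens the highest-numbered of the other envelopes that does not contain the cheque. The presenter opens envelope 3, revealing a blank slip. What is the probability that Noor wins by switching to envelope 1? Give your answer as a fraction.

Apply Bayes' rule, conditioning on where the cheque actually is.
If it is in any of envelopes 1, 2, and 4 (prior 1/4 each): envelope 3 is the highest-numbered option available, probability 1; weight (1/4)·1 = 1/4 each.
If it is in envelope 3 (prior 1/4): the presenter opened envelope 3, so this case is ruled out; weight (1/4)·0 = 0.
The weights sum to 3/4.
So P(the cheque in envelope 1 | the presenter opened envelope 3) = (1/4) / (3/4) = 1/3.

1/3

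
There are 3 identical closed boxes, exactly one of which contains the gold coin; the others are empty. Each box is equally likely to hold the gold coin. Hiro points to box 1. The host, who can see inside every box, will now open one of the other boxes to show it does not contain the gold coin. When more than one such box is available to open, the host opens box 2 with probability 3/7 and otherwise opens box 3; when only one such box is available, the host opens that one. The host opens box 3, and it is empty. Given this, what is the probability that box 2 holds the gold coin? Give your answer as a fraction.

7/11

Condition on the true location of the gold coin.
If it is in box 1 (prior 1/3): box 2 is available but not opened, probability 4/7; weight (1/3)·(4/7) = 4/21.
If it is in box 2 (prior 1/3): only box 3 is available, probability 1; weight (1/3)·1 = 1/3.
If it is in box 3 (prior 1/3): the host opened box 3, so this case is ruled out; weight (1/3)·0 = 0.
The weights sum to 11/21.
So P(the gold coin in box 2 | the host opened box 3) = (1/3) / (11/21) = 7/11.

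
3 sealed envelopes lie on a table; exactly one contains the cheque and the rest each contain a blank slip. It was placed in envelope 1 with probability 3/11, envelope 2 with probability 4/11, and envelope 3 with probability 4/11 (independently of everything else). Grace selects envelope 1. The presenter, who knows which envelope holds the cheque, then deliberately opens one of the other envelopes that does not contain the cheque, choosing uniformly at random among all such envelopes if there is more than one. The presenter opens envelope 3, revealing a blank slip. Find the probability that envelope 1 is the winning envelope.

Condition on the true location of the cheque.
If it is in envelope 1 (prior 3/11): the presenter has 2 equally likely choices, so probability 1/2; weight (3/11)·(1/2) = 3/22.
If it is in envelope 2 (prior 4/11): the presenter has no choice, probability 1; weight (4/11)·1 = 4/11.
If it is in envelope 3 (prior 4/11): the presenter opened envelope 3, so this case is ruled out; weight (4/11)·0 = 0.
The weights sum to 1/2.
So P(the cheque in envelope 1 | the presenter opened envelope 3) = (3/22) / (1/2) = 3/11.

3/11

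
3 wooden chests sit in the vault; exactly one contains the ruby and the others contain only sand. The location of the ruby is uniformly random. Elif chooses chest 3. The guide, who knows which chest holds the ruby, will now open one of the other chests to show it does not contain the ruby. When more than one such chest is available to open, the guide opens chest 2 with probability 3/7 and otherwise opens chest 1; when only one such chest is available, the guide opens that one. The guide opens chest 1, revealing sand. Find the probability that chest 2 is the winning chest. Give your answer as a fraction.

7/11

Condition on the true location of the ruby.
If it is in chest 1 (prior 1/3): the guide opened chest 1, so this case is ruled out; weight (1/3)·0 = 0.
If it is in chest 2 (prior 1/3): only chest 1 is available, probability 1; weight (1/3)·1 = 1/3.
If it is in chest 3 (prior 1/3): chest 2 is available but not opened, probability 4/7; weight (1/3)·(4/7) = 4/21.
The weights sum to 11/21.
So P(the ruby in chest 2 | the guide opened chest 1) = (1/3) / (11/21) = 7/11.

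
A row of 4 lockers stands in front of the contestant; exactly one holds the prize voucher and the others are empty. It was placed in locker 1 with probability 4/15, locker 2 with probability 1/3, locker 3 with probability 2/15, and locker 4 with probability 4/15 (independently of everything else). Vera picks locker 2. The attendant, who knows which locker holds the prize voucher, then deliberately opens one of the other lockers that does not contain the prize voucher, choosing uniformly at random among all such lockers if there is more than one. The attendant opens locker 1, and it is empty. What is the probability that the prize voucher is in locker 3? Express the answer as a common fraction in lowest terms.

Apply Bayes' rule, conditioning on where the prize voucher actually is.
If it is in locker 1 (prior 4/15): the attendant opened locker 1, so this case is ruled out; weight (4/15)·0 = 0.
If it is in locker 2 (prior 1/3): the attendant has 3 equally likely choices, so probability 1/3; weight (1/3)·(1/3) = 1/9.
If it is in locker 3 (prior 2/15): the attendant has 2 equally likely choices, so probability 1/2; weight (2/15)·(1/2) = 1/15.
If it is in locker 4 (prior 4/15): the attendant has 2 equally likely choices, so probability 1/2; weight (4/15)·(1/2) = 2/15.
The weights sum to 14/45.
So P(the prize voucher in locker 3 | the attendant opened locker 1) = (1/15) / (14/45) = 3/14.

3/14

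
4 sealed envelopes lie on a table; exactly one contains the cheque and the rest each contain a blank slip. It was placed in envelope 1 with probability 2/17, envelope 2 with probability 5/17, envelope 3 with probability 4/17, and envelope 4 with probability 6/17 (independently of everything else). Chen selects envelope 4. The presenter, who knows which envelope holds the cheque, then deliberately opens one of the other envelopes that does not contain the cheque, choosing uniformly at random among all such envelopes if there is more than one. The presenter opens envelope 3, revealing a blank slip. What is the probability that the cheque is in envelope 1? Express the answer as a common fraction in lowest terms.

2/11

Consider each possible location of the cheque in turn.
If it is in envelope 1 (prior 2/17): the presenter has 2 equally likely choices, so probability 1/2; weight (2/17)·(1/2) = 1/17.
If it is in envelope 2 (prior 5/17): the presenter has 2 equally likely choices, so probability 1/2; weight (5/17)·(1/2) = 5/34.
If it is in envelope 3 (prior 4/17): the presenter opened envelope 3, so this case is ruled out; weight (4/17)·0 = 0.
If it is in envelope 4 (prior 6/17): the presenter has 3 equally likely choices, so probability 1/3; weight (6/17)·(1/3) = 2/17.
The weights sum to 11/34.
So P(the cheque in envelope 1 | the presenter opened envelope 3) = (1/17) / (11/34) = 2/11.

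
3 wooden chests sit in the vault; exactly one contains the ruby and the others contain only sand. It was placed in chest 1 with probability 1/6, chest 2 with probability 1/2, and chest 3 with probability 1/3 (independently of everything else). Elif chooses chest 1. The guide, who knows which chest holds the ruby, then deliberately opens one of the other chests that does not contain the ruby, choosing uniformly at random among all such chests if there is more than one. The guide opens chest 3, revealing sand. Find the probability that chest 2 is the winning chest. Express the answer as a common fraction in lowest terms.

Apply Bayes' rule, conditioning on where the ruby actually is.
If it is in chest 1 (prior 1/6): the guide has 2 equally likely choices, so probability 1/2; weight (1/6)·(1/2) = 1/12.
If it is in chest 2 (prior 1/2): the guide has no choice, probability 1; weight (1/2)·1 = 1/2.
If it is in chest 3 (prior 1/3): the guide opened chest 3, so this case is ruled out; weight (1/3)·0 = 0.
The weights sum to 7/12.
So P(the ruby in chest 2 | the guide opened chest 3) = (1/2) / (7/12) = 6/7.

6/7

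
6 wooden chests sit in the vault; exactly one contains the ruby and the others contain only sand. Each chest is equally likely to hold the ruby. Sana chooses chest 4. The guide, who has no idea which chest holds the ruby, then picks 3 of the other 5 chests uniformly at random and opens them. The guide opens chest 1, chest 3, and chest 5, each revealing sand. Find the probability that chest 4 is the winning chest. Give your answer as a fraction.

Because the guide chose which chests to open without knowing where the ruby is, the choice is independent of the prize location. Learning that none of the 3 opened chests holds the ruby simply rules out those 3 locations and leaves the remaining 3 chests still equally likely by symmetry.
So P(the ruby in chest 4) = 1/3.

1/3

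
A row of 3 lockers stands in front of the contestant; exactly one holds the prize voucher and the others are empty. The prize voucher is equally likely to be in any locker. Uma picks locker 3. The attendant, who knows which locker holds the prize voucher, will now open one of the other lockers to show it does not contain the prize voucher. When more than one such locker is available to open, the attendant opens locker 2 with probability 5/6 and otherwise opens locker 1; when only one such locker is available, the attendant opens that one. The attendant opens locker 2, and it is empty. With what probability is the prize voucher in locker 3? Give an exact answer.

Condition on the true location of the prize voucher.
If it is in locker 1 (prior 1/3): only locker 2 is available, probability 1; weight (1/3)·1 = 1/3.
If it is in locker 2 (prior 1/3): the attendant opened locker 2, so this case is ruled out; weight (1/3)·0 = 0.
If it is in locker 3 (prior 1/3): locker 2 is available, opened with probability 5/6; weight (1/3)·(5/6) = 5/18.
The weights sum to 11/18.
So P(the prize voucher in locker 3 | the attendant opened locker 2) = (5/18) / (11/18) = 5/11.

5/11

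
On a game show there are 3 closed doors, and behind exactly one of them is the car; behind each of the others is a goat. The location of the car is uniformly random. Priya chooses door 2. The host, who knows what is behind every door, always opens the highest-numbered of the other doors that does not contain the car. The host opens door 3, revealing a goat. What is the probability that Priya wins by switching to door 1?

Apply Bayes' rule, conditioning on where the car actually is.
If it is behind either of doors 1 and 2 (prior 1/3 each): door 3 is the highest-numbered option available, probability 1; weight (1/3)·1 = 1/3 each.
If it is behind door 3 (prior 1/3): the host opened door 3, so this case is ruled out; weight (1/3)·0 = 0.
The weights sum to 2/3.
So P(the car behind door 1 | the host opened door 3) = (1/3) / (2/3) = 1/2.

1/2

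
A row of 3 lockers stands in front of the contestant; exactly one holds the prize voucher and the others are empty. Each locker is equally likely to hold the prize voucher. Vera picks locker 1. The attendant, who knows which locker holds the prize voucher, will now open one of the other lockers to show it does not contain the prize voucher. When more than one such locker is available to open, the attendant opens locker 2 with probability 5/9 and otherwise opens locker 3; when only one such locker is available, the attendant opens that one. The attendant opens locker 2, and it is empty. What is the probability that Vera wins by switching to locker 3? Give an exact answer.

Apply Bayes' rule, conditioning on where the prize voucher actually is.
If it is in locker 1 (prior 1/3): locker 2 is available, opened with probability 5/9; weight (1/3)·(5/9) = 5/27.
If it is in locker 2 (prior 1/3): the attendant opened locker 2, so this case is ruled out; weight (1/3)·0 = 0.
If it is in locker 3 (prior 1/3): only locker 2 is available, probability 1; weight (1/3)·1 = 1/3.
The weights sum to 14/27.
So P(the prize voucher in locker 3 | the attendant opened locker 2) = (1/3) / (14/27) = 9/14.

9/14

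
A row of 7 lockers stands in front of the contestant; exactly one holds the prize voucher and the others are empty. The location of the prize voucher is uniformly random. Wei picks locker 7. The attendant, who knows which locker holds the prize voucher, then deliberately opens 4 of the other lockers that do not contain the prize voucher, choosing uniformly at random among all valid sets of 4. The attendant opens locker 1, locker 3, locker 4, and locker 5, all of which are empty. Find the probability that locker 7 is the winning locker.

1/7

Consider each possible location of the prize voucher in turn.
If it is in any of lockers 1, 3, 4, and 5 (prior 1/7 each): that locker was opened and seen not to hold the prize — ruled out; weight (1/7)·0 = 0 each.
If it is in either of lockers 2 and 6 (prior 1/7 each): the attendant has 5 equally likely choices, so probability 1/5; weight (1/7)·(1/5) = 1/35 each.
If it is in locker 7 (prior 1/7): the attendant has 15 equally likely choices, so probability 1/15; weight (1/7)·(1/15) = 1/105.
The weights sum to 1/15.
So P(the prize voucher in locker 7 | the attendant opened locker 1, locker 3, locker 4, and locker 5) = (1/105) / (1/15) = 1/7.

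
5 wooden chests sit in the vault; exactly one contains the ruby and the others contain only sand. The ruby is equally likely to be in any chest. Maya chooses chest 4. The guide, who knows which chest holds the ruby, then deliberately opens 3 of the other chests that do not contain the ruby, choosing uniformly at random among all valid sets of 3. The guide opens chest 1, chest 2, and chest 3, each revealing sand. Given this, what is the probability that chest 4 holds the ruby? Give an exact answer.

1/5

Condition on the true location of the ruby.
If it is in any of chests 1, 2, and 3 (prior 1/5 each): that chest was opened and seen not to hold the prize — ruled out; weight (1/5)·0 = 0 each.
If it is in chest 4 (prior 1/5): the guide has 4 equally likely choices, so probability 1/4; weight (1/5)·(1/4) = 1/20.
If it is in chest 5 (prior 1/5): the guide has no choice, probability 1; weight (1/5)·1 = 1/5.
The weights sum to 1/4.
So P(the ruby in chest 4 | the guide opened chest 1, chest 2, and chest 3) = (1/20) / (1/4) = 1/5.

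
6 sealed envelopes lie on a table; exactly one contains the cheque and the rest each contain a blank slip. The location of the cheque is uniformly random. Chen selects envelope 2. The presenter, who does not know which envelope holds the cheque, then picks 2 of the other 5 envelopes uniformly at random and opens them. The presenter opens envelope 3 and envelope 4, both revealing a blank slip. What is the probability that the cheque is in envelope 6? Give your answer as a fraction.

1/4

Because the presenter chose which envelopes to open without knowing where the cheque is, the choice is independent of the prize location. Learning that none of the 2 opened envelopes holds the cheque simply rules out those 2 locations and leaves the remaining 4 envelopes still equally likely by symmetry.
So P(the cheque in envelope 6) = 1/4.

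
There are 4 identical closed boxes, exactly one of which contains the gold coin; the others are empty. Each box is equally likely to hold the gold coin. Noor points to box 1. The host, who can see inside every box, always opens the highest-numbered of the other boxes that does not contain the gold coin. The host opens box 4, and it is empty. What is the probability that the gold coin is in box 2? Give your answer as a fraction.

Consider each possible location of the gold coin in turn.
If it is in any of boxes 1, 2, and 3 (prior 1/4 each): box 4 is the highest-numbered option available, probability 1; weight (1/4)·1 = 1/4 each.
If it is in box 4 (prior 1/4): the host opened box 4, so this case is ruled out; weight (1/4)·0 = 0.
The weights sum to 3/4.
So P(the gold coin in box 2 | the host opened box 4) = (1/4) / (3/4) = 1/3.

1/3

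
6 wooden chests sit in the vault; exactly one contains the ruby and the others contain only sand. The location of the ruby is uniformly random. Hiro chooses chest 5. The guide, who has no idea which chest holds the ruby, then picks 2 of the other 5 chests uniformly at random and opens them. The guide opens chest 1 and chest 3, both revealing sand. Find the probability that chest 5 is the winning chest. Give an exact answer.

Because the guide chose which chests to open without knowing where the ruby is, the choice is independent of the prize location. Learning that none of the 2 opened chests holds the ruby simply rules out those 2 locations and leaves the remaining 4 chests still equally likely by symmetry.
So P(the ruby in chest 5) = 1/4.

1/4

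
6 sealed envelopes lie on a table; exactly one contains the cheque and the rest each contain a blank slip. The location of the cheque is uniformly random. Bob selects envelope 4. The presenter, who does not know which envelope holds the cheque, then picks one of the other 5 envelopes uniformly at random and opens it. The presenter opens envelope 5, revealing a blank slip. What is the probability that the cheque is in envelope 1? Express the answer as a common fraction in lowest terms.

Condition on the true location of the cheque.
If it is in any of envelopes 1, 2, 3, 4, and 6 (prior 1/6 each): the presenter picks envelope 5 with probability 1/5 regardless, and it is not the prize; weight (1/6)·(1/5) = 1/30 each.
If it is in envelope 5 (prior 1/6): the presenter opened envelope 5, so this case is ruled out; weight (1/6)·0 = 0.
The weights sum to 1/6.
So P(the cheque in envelope 1 | the presenter opened envelope 5) = (1/30) / (1/6) = 1/5.

1/5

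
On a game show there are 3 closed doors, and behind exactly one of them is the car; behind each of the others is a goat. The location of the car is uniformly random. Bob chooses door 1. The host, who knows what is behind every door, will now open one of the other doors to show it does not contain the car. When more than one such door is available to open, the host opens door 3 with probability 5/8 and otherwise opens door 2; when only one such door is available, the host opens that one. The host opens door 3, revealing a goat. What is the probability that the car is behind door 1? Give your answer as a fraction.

Apply Bayes' rule, conditioning on where the car actually is.
If it is behind door 1 (prior 1/3): door 3 is available, opened with probability 5/8; weight (1/3)·(5/8) = 5/24.
If it is behind door 2 (prior 1/3): only door 3 is available, probability 1; weight (1/3)·1 = 1/3.
If it is behind door 3 (prior 1/3): the host opened door 3, so this case is ruled out; weight (1/3)·0 = 0.
The weights sum to 13/24.
So P(the car behind door 1 | the host opened door 3) = (5/24) / (13/24) = 5/13.

5/13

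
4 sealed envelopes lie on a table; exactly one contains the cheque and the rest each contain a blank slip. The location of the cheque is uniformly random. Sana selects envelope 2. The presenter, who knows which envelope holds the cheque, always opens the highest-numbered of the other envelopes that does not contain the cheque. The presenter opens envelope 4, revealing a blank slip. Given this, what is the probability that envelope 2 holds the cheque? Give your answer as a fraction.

Consider each possible location of the cheque in turn.
If it is in any of envelopes 1, 2, and 3 (prior 1/4 each): envelope 4 is the highest-numbered option available, probability 1; weight (1/4)·1 = 1/4 each.
If it is in envelope 4 (prior 1/4): the presenter opened envelope 4, so this case is ruled out; weight (1/4)·0 = 0.
The weights sum to 3/4.
So P(the cheque in envelope 2 | the presenter opened envelope 4) = (1/4) / (3/4) = 1/3.

1/3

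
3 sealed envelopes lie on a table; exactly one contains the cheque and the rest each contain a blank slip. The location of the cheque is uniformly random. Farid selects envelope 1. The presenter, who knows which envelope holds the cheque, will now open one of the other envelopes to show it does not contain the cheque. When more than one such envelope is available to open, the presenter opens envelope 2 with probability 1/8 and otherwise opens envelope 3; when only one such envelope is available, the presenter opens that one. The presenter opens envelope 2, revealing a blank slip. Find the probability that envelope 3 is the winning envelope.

Condition on the true location of the cheque.
If it is in envelope 1 (prior 1/3): envelope 2 is available, opened with probability 1/8; weight (1/3)·(1/8) = 1/24.
If it is in envelope 2 (prior 1/3): the presenter opened envelope 2, so this case is ruled out; weight (1/3)·0 = 0.
If it is in envelope 3 (prior 1/3): only envelope 2 is available, probability 1; weight (1/3)·1 = 1/3.
The weights sum to 3/8.
So P(the cheque in envelope 3 | the presenter opened envelope 2) = (1/3) / (3/8) = 8/9.

8/9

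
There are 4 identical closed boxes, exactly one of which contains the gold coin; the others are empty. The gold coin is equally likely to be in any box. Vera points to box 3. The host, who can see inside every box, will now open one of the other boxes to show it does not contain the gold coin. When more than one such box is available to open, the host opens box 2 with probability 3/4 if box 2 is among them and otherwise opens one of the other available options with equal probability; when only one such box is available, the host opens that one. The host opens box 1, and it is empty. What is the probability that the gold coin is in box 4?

Condition on the true location of the gold coin.
If it is in box 1 (prior 1/4): the host opened box 1, so this case is ruled out; weight (1/4)·0 = 0.
If it is in box 2 (prior 1/4): box 2 holds the prize so is unavailable; the host chooses uniformly among the 2 others, probability 1/2; weight (1/4)·(1/2) = 1/8.
If it is in box 3 (prior 1/4): box 2 is available but not opened; box 1 gets probability (1 − 3/4)/2 = 1/8; weight (1/4)·(1/8) = 1/32.
If it is in box 4 (prior 1/4): box 2 is available but not opened, probability 1/4; weight (1/4)·(1/4) = 1/16.
The weights sum to 7/32.
So P(the gold coin in box 4 | the host opened box 1) = (1/16) / (7/32) = 2/7.

2/7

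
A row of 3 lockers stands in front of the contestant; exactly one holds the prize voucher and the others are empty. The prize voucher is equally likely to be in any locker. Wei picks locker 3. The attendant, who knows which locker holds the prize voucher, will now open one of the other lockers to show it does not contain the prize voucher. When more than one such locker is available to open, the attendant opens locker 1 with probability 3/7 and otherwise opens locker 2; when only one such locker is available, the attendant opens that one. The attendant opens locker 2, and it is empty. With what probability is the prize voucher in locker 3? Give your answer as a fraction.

4/11

Apply Bayes' rule, conditioning on where the prize voucher actually is.
If it is in locker 1 (prior 1/3): only locker 2 is available, probability 1; weight (1/3)·1 = 1/3.
If it is in locker 2 (prior 1/3): the attendant opened locker 2, so this case is ruled out; weight (1/3)·0 = 0.
If it is in locker 3 (prior 1/3): locker 1 is available but not opened, probability 4/7; weight (1/3)·(4/7) = 4/21.
The weights sum to 11/21.
So P(the prize voucher in locker 3 | the attendant opened locker 2) = (4/21) / (11/21) = 4/11.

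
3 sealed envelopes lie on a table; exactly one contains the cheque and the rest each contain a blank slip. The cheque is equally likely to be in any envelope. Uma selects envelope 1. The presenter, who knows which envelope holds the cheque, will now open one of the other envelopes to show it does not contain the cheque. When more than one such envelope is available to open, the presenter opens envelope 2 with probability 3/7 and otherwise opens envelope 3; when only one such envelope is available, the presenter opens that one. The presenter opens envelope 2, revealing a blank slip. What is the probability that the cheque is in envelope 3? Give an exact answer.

7/10

Condition on the true location of the cheque.
If it is in envelope 1 (prior 1/3): envelope 2 is available, opened with probability 3/7; weight (1/3)·(3/7) = 1/7.
If it is in envelope 2 (prior 1/3): the presenter opened envelope 2, so this case is ruled out; weight (1/3)·0 = 0.
If it is in envelope 3 (prior 1/3): only envelope 2 is available, probability 1; weight (1/3)·1 = 1/3.
The weights sum to 10/21.
So P(the cheque in envelope 3 | the presenter opened envelope 2) = (1/3) / (10/21) = 7/10.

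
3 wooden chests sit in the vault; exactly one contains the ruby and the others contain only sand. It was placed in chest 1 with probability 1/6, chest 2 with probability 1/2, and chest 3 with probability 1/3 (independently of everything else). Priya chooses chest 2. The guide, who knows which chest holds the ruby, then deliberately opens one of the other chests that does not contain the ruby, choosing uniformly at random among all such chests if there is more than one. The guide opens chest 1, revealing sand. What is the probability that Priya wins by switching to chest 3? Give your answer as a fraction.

Condition on the true location of the ruby.
If it is in chest 1 (prior 1/6): the guide opened chest 1, so this case is ruled out; weight (1/6)·0 = 0.
If it is in chest 2 (prior 1/2): the guide has 2 equally likely choices, so probability 1/2; weight (1/2)·(1/2) = 1/4.
If it is in chest 3 (prior 1/3): the guide has no choice, probability 1; weight (1/3)·1 = 1/3.
The weights sum to 7/12.
So P(the ruby in chest 3 | the guide opened chest 1) = (1/3) / (7/12) = 4/7.

4/7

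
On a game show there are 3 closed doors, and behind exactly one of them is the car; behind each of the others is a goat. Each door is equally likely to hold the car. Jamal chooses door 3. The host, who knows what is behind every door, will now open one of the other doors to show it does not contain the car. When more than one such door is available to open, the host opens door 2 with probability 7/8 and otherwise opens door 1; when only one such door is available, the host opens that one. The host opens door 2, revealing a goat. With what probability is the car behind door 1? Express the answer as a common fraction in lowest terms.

8/15

Consider each possible location of the car in turn.
If it is behind door 1 (prior 1/3): only door 2 is available, probability 1; weight (1/3)·1 = 1/3.
If it is behind door 2 (prior 1/3): the host opened door 2, so this case is ruled out; weight (1/3)·0 = 0.
If it is behind door 3 (prior 1/3): door 2 is available, opened with probability 7/8; weight (1/3)·(7/8) = 7/24.
The weights sum to 5/8.
So P(the car behind door 1 | the host opened door 2) = (1/3) / (5/8) = 8/15.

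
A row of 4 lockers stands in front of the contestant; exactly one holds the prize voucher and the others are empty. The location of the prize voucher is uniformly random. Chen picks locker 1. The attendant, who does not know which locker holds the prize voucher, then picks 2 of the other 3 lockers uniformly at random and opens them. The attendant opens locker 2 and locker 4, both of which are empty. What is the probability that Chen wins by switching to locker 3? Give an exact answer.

1/2

Apply Bayes' rule, conditioning on where the prize voucher actually is.
If it is in either of lockers 1 and 3 (prior 1/4 each): the attendant picks exactly this set with probability 1/3 regardless, and none is the prize; weight (1/4)·(1/3) = 1/12 each.
If it is in either of lockers 2 and 4 (prior 1/4 each): that locker was opened and seen not to hold the prize — ruled out; weight (1/4)·0 = 0 each.
The weights sum to 1/6.
So P(the prize voucher in locker 3 | the attendant opened locker 2 and locker 4) = (1/12) / (1/6) = 1/2.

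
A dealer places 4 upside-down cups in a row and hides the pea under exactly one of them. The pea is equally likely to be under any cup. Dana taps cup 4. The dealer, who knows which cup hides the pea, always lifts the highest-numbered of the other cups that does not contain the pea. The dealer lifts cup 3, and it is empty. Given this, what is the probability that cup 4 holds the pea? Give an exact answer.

Consider each possible location of the pea in turn.
If it is under any of cups 1, 2, and 4 (prior 1/4 each): cup 3 is the highest-numbered option available, probability 1; weight (1/4)·1 = 1/4 each.
If it is under cup 3 (prior 1/4): the dealer opened cup 3, so this case is ruled out; weight (1/4)·0 = 0.
The weights sum to 3/4.
So P(the pea under cup 4 | the dealer opened cup 3) = (1/4) / (3/4) = 1/3.

1/3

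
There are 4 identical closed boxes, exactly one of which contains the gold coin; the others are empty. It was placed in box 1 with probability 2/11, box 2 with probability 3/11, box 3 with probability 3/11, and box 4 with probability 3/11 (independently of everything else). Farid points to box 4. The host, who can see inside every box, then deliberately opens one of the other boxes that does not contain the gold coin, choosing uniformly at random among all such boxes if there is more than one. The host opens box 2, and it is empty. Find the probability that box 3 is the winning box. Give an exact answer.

3/7

Apply Bayes' rule, conditioning on where the gold coin actually is.
If it is in box 1 (prior 2/11): the host has 2 equally likely choices, so probability 1/2; weight (2/11)·(1/2) = 1/11.
If it is in box 2 (prior 3/11): the host opened box 2, so this case is ruled out; weight (3/11)·0 = 0.
If it is in box 3 (prior 3/11): the host has 2 equally likely choices, so probability 1/2; weight (3/11)·(1/2) = 3/22.
If it is in box 4 (prior 3/11): the host has 3 equally likely choices, so probability 1/3; weight (3/11)·(1/3) = 1/11.
The weights sum to 7/22.
So P(the gold coin in box 3 | the host opened box 2) = (3/22) / (7/22) = 3/7.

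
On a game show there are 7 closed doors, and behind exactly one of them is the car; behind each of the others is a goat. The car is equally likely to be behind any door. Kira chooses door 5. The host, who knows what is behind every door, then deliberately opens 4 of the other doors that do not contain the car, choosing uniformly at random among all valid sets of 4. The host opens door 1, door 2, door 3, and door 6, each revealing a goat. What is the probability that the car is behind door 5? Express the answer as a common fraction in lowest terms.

1/7

Consider each possible location of the car in turn.
If it is behind any of doors 1, 2, 3, and 6 (prior 1/7 each): that door was opened and seen not to hold the prize — ruled out; weight (1/7)·0 = 0 each.
If it is behind either of doors 4 and 7 (prior 1/7 each): the host has 5 equally likely choices, so probability 1/5; weight (1/7)·(1/5) = 1/35 each.
If it is behind door 5 (prior 1/7): the host has 15 equally likely choices, so probability 1/15; weight (1/7)·(1/15) = 1/105.
The weights sum to 1/15.
So P(the car behind door 5 | the host opened door 1, door 2, door 3, and door 6) = (1/105) / (1/15) = 1/7.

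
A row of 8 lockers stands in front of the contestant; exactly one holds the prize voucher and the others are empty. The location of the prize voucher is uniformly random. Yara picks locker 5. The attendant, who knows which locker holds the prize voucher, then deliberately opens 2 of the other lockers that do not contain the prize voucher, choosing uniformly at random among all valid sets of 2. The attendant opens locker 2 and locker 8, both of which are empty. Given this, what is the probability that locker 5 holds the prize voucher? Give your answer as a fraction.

Consider each possible location of the prize voucher in turn.
If it is in any of lockers 1, 3, 4, 6, and 7 (prior 1/8 each): the attendant has 15 equally likely choices, so probability 1/15; weight (1/8)·(1/15) = 1/120 each.
If it is in either of lockers 2 and 8 (prior 1/8 each): that locker was opened and seen not to hold the prize — ruled out; weight (1/8)·0 = 0 each.
If it is in locker 5 (prior 1/8): the attendant has 21 equally likely choices, so probability 1/21; weight (1/8)·(1/21) = 1/168.
The weights sum to 1/21.
So P(the prize voucher in locker 5 | the attendant opened locker 2 and locker 8) = (1/168) / (1/21) = 1/8.

1/8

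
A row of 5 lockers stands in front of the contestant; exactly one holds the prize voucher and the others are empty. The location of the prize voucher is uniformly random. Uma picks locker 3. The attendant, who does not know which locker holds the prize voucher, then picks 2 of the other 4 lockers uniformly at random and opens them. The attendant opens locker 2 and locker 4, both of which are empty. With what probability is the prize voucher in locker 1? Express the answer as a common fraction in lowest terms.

Because the attendant chose which lockers to open without knowing where the prize voucher is, the choice is independent of the prize location. Learning that none of the 2 opened lockers holds the prize voucher simply rules out those 2 locations and leaves the remaining 3 lockers still equally likely by symmetry.
So P(the prize voucher in locker 1) = 1/3.

1/3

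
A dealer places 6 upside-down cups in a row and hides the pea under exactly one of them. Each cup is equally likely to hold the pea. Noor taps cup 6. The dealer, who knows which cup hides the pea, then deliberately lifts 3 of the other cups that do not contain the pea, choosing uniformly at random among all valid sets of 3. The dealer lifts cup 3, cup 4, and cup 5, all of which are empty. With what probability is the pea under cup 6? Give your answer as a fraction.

Condition on the true location of the pea.
If it is under either of cups 1 and 2 (prior 1/6 each): the dealer has 4 equally likely choices, so probability 1/4; weight (1/6)·(1/4) = 1/24 each.
If it is under any of cups 3, 4, and 5 (prior 1/6 each): that cup was opened and seen not to hold the prize — ruled out; weight (1/6)·0 = 0 each.
If it is under cup 6 (prior 1/6): the dealer has 10 equally likely choices, so probability 1/10; weight (1/6)·(1/10) = 1/60.
The weights sum to 1/10.
So P(the pea under cup 6 | the dealer opened cup 3, cup 4, and cup 5) = (1/60) / (1/10) = 1/6.

1/6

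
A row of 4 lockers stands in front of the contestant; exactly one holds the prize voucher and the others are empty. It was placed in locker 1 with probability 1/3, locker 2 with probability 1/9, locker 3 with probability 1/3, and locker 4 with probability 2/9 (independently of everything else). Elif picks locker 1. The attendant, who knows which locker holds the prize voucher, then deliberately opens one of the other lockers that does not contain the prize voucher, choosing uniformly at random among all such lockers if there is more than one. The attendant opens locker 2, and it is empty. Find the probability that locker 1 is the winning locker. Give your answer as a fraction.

Apply Bayes' rule, conditioning on where the prize voucher actually is.
If it is in locker 1 (prior 1/3): the attendant has 3 equally likely choices, so probability 1/3; weight (1/3)·(1/3) = 1/9.
If it is in locker 2 (prior 1/9): the attendant opened locker 2, so this case is ruled out; weight (1/9)·0 = 0.
If it is in locker 3 (prior 1/3): the attendant has 2 equally likely choices, so probability 1/2; weight (1/3)·(1/2) = 1/6.
If it is in locker 4 (prior 2/9): the attendant has 2 equally likely choices, so probability 1/2; weight (2/9)·(1/2) = 1/9.
The weights sum to 7/18.
So P(the prize voucher in locker 1 | the attendant opened locker 2) = (1/9) / (7/18) = 2/7.

2/7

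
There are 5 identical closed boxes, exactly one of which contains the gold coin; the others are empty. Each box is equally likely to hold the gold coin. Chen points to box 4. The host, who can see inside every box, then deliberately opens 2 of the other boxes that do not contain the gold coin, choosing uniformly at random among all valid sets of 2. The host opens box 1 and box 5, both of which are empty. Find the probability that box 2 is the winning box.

2/5

Apply Bayes' rule, conditioning on where the gold coin actually is.
If it is in either of boxes 1 and 5 (prior 1/5 each): that box was opened and seen not to hold the prize — ruled out; weight (1/5)·0 = 0 each.
If it is in either of boxes 2 and 3 (prior 1/5 each): the host has 3 equally likely choices, so probability 1/3; weight (1/5)·(1/3) = 1/15 each.
If it is in box 4 (prior 1/5): the host has 6 equally likely choices, so probability 1/6; weight (1/5)·(1/6) = 1/30.
The weights sum to 1/6.
So P(the gold coin in box 2 | the host opened box 1 and box 5) = (1/15) / (1/6) = 2/5.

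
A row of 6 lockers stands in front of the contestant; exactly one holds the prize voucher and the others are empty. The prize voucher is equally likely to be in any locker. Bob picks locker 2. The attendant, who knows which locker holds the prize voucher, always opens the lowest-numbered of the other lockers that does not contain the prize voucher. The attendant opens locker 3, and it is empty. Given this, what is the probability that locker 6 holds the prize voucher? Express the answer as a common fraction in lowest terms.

0

Consider each possible location of the prize voucher in turn.
If it is in locker 1 (prior 1/6): locker 3 is the lowest-numbered option available, probability 1; weight (1/6)·1 = 1/6.
If it is in any of lockers 2, 4, 5, and 6 (prior 1/6 each): the attendant would have opened locker 1 instead, probability 0; weight (1/6)·0 = 0 each.
If it is in locker 3 (prior 1/6): the attendant opened locker 3, so this case is ruled out; weight (1/6)·0 = 0.
The weights sum to 1/6.
So P(the prize voucher in locker 6 | the attendant opened locker 3) = 0 / (1/6) = 0.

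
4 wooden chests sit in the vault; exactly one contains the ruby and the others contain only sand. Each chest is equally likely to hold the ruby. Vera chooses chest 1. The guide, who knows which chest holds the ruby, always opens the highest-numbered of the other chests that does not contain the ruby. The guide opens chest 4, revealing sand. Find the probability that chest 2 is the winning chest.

1/3

Condition on the true location of the ruby.
If it is in any of chests 1, 2, and 3 (prior 1/4 each): chest 4 is the highest-numbered option available, probability 1; weight (1/4)·1 = 1/4 each.
If it is in chest 4 (prior 1/4): the guide opened chest 4, so this case is ruled out; weight (1/4)·0 = 0.
The weights sum to 3/4.
So P(the ruby in chest 2 | the guide opened chest 4) = (1/4) / (3/4) = 1/3.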